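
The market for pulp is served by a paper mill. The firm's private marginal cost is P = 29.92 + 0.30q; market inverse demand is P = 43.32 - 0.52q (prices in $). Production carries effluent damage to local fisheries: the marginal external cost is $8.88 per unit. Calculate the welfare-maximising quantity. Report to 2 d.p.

q* = 5.51

Social marginal cost = private MC + MEC = 38.80 + 0.30q.
Set SMC = demand: 38.80 + 0.30q = 43.32 - 0.52q → q* = 5.5122.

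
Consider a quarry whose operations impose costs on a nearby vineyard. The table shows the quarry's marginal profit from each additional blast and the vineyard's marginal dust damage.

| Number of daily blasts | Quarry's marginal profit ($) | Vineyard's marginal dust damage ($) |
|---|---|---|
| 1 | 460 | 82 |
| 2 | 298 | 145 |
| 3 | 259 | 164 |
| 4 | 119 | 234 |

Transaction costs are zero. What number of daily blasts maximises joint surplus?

Bargaining reaches the level where marginal profit last exceeds marginal dust damage.
That holds through level 3 (259 ≥ 164) but not at 4 (119 < 234).

3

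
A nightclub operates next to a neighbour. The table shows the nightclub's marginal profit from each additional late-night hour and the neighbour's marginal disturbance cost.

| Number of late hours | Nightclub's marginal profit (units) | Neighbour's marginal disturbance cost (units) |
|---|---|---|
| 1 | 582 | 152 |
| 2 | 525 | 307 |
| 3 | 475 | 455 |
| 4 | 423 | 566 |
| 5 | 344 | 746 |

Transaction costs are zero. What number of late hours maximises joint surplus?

Bargaining reaches the level where marginal profit last exceeds marginal disturbance cost.
That holds through level 3 (475 ≥ 455) but not at 4 (423 < 566).

3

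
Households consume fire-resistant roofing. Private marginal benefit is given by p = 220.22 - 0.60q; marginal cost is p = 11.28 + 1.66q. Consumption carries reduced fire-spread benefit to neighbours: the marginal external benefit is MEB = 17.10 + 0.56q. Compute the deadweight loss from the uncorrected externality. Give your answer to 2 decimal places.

Market equilibrium (private): 11.28 + 1.66q = 220.22 - 0.60q → q_m = 92.4513.
Social marginal benefit = demand + MEB = 237.32 - 0.04q.
Set SMB = MC: 237.32 - 0.04q = 11.28 + 1.66q → q* = 132.9647.
Height of the DWL triangle at q_m is SMB(q_m) − MC(q_m) = MEB(q_m) = 68.8727.
DWL = ½ × 40.5134 × 68.8727 = 1395.1336.

DWL = 1395.13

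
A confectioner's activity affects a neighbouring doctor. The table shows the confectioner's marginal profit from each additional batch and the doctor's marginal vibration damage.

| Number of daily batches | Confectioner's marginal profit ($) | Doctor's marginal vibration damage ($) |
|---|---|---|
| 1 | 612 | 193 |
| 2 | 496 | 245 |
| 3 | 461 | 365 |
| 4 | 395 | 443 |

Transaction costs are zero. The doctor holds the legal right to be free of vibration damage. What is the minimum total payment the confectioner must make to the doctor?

Efficient level: marginal profit ≥ marginal vibration damage through level 3, so k* = 3.
With the doctor holding the right, the confectioner must at least compensate total damage at k*: 193 + 245 + 365 = 803.

$803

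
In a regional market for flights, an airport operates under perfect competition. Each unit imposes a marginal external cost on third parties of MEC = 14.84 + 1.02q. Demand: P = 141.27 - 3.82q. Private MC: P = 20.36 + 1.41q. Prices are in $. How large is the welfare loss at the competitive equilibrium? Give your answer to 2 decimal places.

DWL = $118.09

Market equilibrium (private): 20.36 + 1.41q = 141.27 - 3.82q → q_m = 23.1185.
Social marginal cost = private MC + MEC = 35.20 + 2.43q.
Set SMC = demand: 35.20 + 2.43q = 141.27 - 3.82q → q* = 16.9712.
Height of the DWL triangle at q_m is SMC(q_m) − demand(q_m) = MEC(q_m) = 38.4209.
DWL = ½ × 6.1473 × 38.4209 = 118.0924.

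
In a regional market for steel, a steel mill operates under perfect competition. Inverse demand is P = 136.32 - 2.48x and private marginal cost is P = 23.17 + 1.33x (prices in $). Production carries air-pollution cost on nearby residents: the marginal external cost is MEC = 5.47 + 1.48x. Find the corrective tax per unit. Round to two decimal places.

Social marginal cost = private MC + MEC = 28.64 + 2.81x.
Set SMC = demand: 28.64 + 2.81x = 136.32 - 2.48x → x* = 20.3554.
The Pigouvian tax equals MEC at x*: 5.47 + 1.48×20.3554 = 35.5960.

tax = $35.60 per unit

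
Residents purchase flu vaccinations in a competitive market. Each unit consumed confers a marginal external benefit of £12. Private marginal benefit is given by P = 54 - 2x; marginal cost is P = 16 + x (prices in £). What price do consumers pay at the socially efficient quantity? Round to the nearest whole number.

P = £21

Social marginal benefit = demand + MEB = 66 - 2x.
Set SMB = MC: 66 - 2x = 16 + x → x* = 16.6667.
Consumer price on the demand curve at x*: 54 − 2×16.6667 = 20.6666.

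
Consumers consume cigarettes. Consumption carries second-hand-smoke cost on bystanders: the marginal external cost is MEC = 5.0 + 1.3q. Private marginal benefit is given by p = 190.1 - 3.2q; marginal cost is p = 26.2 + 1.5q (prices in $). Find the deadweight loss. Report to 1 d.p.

DWL = $211.1

Market equilibrium (private): 26.2 + 1.5q = 190.1 - 3.2q → q_m = 34.8723.
Social marginal benefit = demand − MEC = 185.1 - 4.5q.
Set SMB = MC: 185.1 - 4.5q = 26.2 + 1.5q → q* = 26.4833.
The welfare-loss triangle has base |q_m − q*| and height MEC(q_m) (the vertical gap between SMB and MC is zero at q* and MEC at q_m).
DWL = ½ × 8.3890 × 50.3340 = 211.1260.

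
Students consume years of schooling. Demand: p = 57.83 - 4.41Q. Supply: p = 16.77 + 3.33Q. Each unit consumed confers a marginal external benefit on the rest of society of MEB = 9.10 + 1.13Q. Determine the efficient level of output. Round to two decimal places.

Social marginal benefit = demand + MEB = 66.93 - 3.28Q.
Set SMB = MC: 66.93 - 3.28Q = 16.77 + 3.33Q → Q* = 7.5885.

Q* = 7.59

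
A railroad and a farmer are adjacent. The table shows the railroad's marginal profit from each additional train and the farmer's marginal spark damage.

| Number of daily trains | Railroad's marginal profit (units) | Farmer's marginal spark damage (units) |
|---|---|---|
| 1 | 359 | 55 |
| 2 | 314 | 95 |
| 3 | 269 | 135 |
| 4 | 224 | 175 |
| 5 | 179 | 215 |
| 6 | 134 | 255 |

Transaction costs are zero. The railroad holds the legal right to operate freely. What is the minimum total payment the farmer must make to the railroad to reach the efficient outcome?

313

Left alone the railroad would choose level 6 (marginal profit stays positive).
Efficient level: k* = 4 (marginal profit ≥ marginal spark damage through 4).
The farmer must at least cover the railroad's forgone profit from cutting 6→4: 179 + 134 = 313.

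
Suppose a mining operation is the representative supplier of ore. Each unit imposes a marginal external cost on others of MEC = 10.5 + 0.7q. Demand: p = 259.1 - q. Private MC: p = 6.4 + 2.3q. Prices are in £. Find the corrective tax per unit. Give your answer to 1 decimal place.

Social marginal cost = private MC + MEC = 16.9 + 3.0q.
Set SMC = demand: 16.9 + 3.0q = 259.1 - q → q* = 60.5500.
The Pigouvian tax equals MEC at q*: 10.5 + 0.7×60.5500 = 52.8850.

tax = £52.9 per unit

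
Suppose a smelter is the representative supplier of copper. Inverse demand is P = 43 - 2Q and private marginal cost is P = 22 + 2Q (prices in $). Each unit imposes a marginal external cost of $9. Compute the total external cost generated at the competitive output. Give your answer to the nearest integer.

$47

Market equilibrium (private): 22 + 2Q = 43 - 2Q → Q_m = 5.2500.
Total external cost = MEC × Q_m = 9 × 5.2500 = 47.2500.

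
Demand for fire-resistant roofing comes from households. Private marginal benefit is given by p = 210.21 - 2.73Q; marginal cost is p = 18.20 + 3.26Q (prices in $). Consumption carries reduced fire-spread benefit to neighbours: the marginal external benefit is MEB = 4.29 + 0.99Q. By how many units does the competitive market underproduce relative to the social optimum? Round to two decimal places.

7.20 units

Market equilibrium (private): 18.20 + 3.26Q = 210.21 - 2.73Q → Q_m = 32.0551.
Social marginal benefit = demand + MEB = 214.50 - 1.74Q.
Set SMB = MC: 214.50 - 1.74Q = 18.20 + 3.26Q → Q* = 39.2600.
Gap = |32.0551 − 39.2600| = 7.2049.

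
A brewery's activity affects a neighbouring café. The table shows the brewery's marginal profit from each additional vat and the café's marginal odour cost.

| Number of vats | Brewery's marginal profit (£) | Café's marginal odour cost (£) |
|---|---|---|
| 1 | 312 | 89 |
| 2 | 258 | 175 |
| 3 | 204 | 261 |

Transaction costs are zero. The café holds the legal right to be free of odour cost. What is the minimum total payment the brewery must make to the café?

Efficient level: marginal profit ≥ marginal odour cost through level 2, so k* = 2.
With the café holding the right, the brewery must at least compensate total damage at k*: 89 + 175 = 264.

£264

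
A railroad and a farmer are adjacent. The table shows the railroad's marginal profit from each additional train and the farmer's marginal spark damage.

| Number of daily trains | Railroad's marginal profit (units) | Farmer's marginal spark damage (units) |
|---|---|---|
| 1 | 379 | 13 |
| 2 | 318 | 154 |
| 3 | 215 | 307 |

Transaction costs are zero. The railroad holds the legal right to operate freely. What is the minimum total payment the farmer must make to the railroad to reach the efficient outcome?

215

Left alone the railroad would choose level 3 (marginal profit stays positive).
Efficient level: k* = 2 (marginal profit ≥ marginal spark damage through 2).
The farmer must at least cover the railroad's forgone profit from cutting 3→2: 215 = 215.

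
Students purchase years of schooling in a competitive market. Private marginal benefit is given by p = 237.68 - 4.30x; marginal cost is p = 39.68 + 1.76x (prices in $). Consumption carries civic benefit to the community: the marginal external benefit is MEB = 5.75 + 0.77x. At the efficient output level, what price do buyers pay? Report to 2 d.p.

Social marginal benefit = demand + MEB = 243.43 - 3.53x.
Set SMB = MC: 243.43 - 3.53x = 39.68 + 1.76x → x* = 38.5161.
Consumer price on the demand curve at x*: 237.68 − 4.30×38.5161 = 72.0608.

P = $72.06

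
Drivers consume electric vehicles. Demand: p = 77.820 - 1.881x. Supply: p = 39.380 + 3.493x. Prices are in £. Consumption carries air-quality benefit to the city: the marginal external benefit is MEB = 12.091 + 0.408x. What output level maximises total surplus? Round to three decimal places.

Social marginal benefit = demand + MEB = 89.911 - 1.473x.
Set SMB = MC: 89.911 - 1.473x = 39.380 + 3.493x → x* = 10.1754.

x* = 10.175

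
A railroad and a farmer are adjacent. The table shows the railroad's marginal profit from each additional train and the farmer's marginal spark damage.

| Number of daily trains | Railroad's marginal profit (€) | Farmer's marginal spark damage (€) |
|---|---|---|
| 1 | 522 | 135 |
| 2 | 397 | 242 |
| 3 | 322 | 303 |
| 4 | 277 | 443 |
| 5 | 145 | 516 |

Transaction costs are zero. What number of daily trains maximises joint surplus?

Bargaining reaches the level where marginal profit last exceeds marginal spark damage.
That holds through level 3 (322 ≥ 303) but not at 4 (277 < 443).

3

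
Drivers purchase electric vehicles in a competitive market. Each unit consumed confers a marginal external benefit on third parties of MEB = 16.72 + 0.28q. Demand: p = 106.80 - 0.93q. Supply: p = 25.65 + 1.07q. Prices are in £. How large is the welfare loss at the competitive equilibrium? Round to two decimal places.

DWL = £229.23

Market equilibrium (private): 25.65 + 1.07q = 106.80 - 0.93q → q_m = 40.5750.
Social marginal benefit = demand + MEB = 123.52 - 0.65q.
Set SMB = MC: 123.52 - 0.65q = 25.65 + 1.07q → q* = 56.9012.
The welfare-loss triangle has base |q_m − q*| and height MEB(q_m) (the vertical gap between SMB and MC is zero at q* and MEB at q_m).
DWL = ½ × 16.3262 × 28.0810 = 229.2280.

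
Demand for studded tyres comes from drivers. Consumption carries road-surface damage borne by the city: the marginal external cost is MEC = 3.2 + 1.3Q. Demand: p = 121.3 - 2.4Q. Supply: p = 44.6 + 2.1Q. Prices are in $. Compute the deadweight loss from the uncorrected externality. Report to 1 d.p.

Market equilibrium (private): 44.6 + 2.1Q = 121.3 - 2.4Q → Q_m = 17.0444.
Social marginal benefit = demand − MEC = 118.1 - 3.7Q.
Set SMB = MC: 118.1 - 3.7Q = 44.6 + 2.1Q → Q* = 12.6724.
Height of the DWL triangle at Q_m is MC(Q_m) − SMB(Q_m) = MEC(Q_m) = 25.3578.
DWL = ½ × 4.3720 × 25.3578 = 55.4322.

DWL = $55.4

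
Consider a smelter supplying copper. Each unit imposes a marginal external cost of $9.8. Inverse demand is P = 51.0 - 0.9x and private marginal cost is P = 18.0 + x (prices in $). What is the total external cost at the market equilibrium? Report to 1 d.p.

Market equilibrium (private): 18.0 + x = 51.0 - 0.9x → x_m = 17.3684.
Total external cost = MEC × x_m = 9.8 × 17.3684 = 170.2103.

$170.2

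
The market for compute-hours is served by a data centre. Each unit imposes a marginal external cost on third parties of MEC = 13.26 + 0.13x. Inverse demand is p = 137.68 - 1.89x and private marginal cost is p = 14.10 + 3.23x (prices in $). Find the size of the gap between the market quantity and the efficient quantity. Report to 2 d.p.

3.12 units

Market equilibrium (private): 14.10 + 3.23x = 137.68 - 1.89x → x_m = 24.1367.
Social marginal cost = private MC + MEC = 27.36 + 3.36x.
Set SMC = demand: 27.36 + 3.36x = 137.68 - 1.89x → x* = 21.0133.
Gap = |24.1367 − 21.0133| = 3.1234.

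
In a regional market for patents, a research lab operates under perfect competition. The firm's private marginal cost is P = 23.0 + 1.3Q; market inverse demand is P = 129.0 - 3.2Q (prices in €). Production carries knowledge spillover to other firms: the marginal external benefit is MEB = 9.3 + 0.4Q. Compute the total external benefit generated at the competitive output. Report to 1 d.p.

Market equilibrium (private): 23.0 + 1.3Q = 129.0 - 3.2Q → Q_m = 23.5556.
Total external benefit = ∫₀^{Q_m} (9.3 + 0.4Q) dQ = 9.3×23.5556 + ½×0.4×23.5556² = 330.0403.

€330.0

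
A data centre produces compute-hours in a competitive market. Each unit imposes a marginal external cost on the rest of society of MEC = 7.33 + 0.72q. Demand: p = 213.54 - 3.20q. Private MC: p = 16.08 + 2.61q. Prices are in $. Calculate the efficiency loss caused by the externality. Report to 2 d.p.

Market equilibrium (private): 16.08 + 2.61q = 213.54 - 3.20q → q_m = 33.9862.
Social marginal cost = private MC + MEC = 23.41 + 3.33q.
Set SMC = demand: 23.41 + 3.33q = 213.54 - 3.20q → q* = 29.1164.
Between q* and q_m the wedge SMC − demand runs linearly from 0 to MEC(q_m), so the loss is a triangle.
DWL = ½ × 4.8698 × 31.8001 = 77.4301.

DWL = $77.43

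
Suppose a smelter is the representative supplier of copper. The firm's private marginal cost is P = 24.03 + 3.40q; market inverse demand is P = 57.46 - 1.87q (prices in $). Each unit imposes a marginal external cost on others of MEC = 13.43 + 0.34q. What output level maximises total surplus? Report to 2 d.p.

Social marginal cost = private MC + MEC = 37.46 + 3.74q.
Set SMC = demand: 37.46 + 3.74q = 57.46 - 1.87q → q* = 3.5651.

q* = 3.57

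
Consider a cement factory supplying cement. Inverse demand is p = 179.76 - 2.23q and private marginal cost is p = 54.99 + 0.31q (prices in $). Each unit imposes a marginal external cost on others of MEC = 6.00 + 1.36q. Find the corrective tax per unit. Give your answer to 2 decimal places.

Social marginal cost = private MC + MEC = 60.99 + 1.67q.
Set SMC = demand: 60.99 + 1.67q = 179.76 - 2.23q → q* = 30.4538.
The Pigouvian tax equals MEC at q*: 6.00 + 1.36×30.4538 = 47.4172.

tax = $47.42 per unit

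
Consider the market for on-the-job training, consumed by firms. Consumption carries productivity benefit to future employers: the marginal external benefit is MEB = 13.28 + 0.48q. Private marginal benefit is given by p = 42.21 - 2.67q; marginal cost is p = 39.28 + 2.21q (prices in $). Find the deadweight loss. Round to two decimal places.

Market equilibrium (private): 39.28 + 2.21q = 42.21 - 2.67q → q_m = 0.6004.
Social marginal benefit = demand + MEB = 55.49 - 2.19q.
Set SMB = MC: 55.49 - 2.19q = 39.28 + 2.21q → q* = 3.6841.
Between q* and q_m the wedge SMB − MC runs linearly from 0 to MEB(q_m), so the loss is a triangle.
DWL = ½ × 3.0837 × 13.5682 = 20.9201.

DWL = $20.92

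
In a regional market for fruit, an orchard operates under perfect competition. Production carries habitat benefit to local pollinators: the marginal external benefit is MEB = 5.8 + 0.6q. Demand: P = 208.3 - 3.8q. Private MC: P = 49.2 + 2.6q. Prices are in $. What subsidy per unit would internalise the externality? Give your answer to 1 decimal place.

Social marginal cost = private MC − MEB = 43.4 + 2.0q.
Set SMC = demand: 43.4 + 2.0q = 208.3 - 3.8q → q* = 28.4310.
The Pigouvian subsidy equals MEB at q*: 5.8 + 0.6×28.4310 = 22.8586.

subsidy = $22.9 per unit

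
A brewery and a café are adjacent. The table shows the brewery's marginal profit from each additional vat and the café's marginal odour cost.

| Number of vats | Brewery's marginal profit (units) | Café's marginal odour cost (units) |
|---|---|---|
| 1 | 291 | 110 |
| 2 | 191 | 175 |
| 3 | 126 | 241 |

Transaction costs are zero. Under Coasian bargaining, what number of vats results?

2

Bargaining reaches the level where marginal profit last exceeds marginal odour cost.
That holds through level 2 (191 ≥ 175) but not at 3 (126 < 241).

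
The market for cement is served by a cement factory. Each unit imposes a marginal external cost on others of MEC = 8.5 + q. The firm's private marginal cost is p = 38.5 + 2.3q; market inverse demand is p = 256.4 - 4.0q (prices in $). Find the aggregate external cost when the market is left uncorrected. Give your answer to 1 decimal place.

Market equilibrium (private): 38.5 + 2.3q = 256.4 - 4.0q → q_m = 34.5873.
Total external cost = ∫₀^{q_m} (8.5 + 1.0q) dq = 8.5×34.5873 + ½×1.0×34.5873² = 892.1327.

$892.1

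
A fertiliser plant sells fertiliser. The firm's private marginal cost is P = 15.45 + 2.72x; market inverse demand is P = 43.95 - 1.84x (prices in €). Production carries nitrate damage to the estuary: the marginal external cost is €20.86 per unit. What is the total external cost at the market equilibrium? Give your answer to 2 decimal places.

€130.38

Market equilibrium (private): 15.45 + 2.72x = 43.95 - 1.84x → x_m = 6.2500.
Total external cost = MEC × x_m = 20.86 × 6.2500 = 130.3750.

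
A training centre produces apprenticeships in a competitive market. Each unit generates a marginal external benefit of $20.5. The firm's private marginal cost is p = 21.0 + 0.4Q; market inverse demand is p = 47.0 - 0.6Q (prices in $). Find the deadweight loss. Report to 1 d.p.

Market equilibrium (private): 21.0 + 0.4Q = 47.0 - 0.6Q → Q_m = 26.0000.
Social marginal cost = private MC − MEB = 0.5 + 0.4Q.
Set SMC = demand: 0.5 + 0.4Q = 47.0 - 0.6Q → Q* = 46.5000.
Between Q* and Q_m the wedge demand − SMC runs linearly from 0 to MEB(Q_m), so the loss is a triangle.
DWL = ½ × 20.5000 × 20.5000 = 210.1250.

DWL = $210.1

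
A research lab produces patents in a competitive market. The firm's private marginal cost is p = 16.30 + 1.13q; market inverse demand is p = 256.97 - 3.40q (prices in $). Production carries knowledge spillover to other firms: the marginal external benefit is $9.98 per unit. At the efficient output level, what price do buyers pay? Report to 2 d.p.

P = $68.84

Social marginal cost = private MC − MEB = 6.32 + 1.13q.
Set SMC = demand: 6.32 + 1.13q = 256.97 - 3.40q → q* = 55.3311.
Consumer price on the demand curve at q*: 256.97 − 3.40×55.3311 = 68.8443.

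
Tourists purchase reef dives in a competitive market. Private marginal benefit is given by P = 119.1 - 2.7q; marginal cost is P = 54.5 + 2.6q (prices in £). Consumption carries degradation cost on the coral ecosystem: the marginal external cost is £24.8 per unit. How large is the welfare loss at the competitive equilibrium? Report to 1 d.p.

DWL = £58.0

Market equilibrium (private): 54.5 + 2.6q = 119.1 - 2.7q → q_m = 12.1887.
Social marginal benefit = demand − MEC = 94.3 - 2.7q.
Set SMB = MC: 94.3 - 2.7q = 54.5 + 2.6q → q* = 7.5094.
The loss is the area between SMB and MC from q* to q_m; with linear curves that's a triangle of height MEC(q_m).
DWL = ½ × 4.6793 × 24.8000 = 58.0233.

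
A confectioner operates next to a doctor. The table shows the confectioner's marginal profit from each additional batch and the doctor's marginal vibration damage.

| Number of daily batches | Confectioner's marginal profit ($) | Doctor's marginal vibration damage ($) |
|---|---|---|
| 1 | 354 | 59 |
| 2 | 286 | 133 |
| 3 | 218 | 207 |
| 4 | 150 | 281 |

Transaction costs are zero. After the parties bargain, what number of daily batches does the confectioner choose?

Bargaining reaches the level where marginal profit last exceeds marginal vibration damage.
That holds through level 3 (218 ≥ 207) but not at 4 (150 < 281).

3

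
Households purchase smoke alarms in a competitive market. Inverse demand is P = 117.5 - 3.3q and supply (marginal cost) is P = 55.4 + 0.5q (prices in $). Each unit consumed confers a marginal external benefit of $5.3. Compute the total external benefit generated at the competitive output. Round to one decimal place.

$86.6

Market equilibrium (private): 55.4 + 0.5q = 117.5 - 3.3q → q_m = 16.3421.
Total external benefit = MEB × q_m = 5.3 × 16.3421 = 86.6131.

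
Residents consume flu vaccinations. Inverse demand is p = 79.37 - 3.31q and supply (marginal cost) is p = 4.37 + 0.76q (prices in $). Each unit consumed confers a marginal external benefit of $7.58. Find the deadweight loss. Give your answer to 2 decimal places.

Market equilibrium (private): 4.37 + 0.76q = 79.37 - 3.31q → q_m = 18.4275.
Social marginal benefit = demand + MEB = 86.95 - 3.31q.
Set SMB = MC: 86.95 - 3.31q = 4.37 + 0.76q → q* = 20.2899.
Height of the DWL triangle at q_m is SMB(q_m) − MC(q_m) = MEB(q_m) = 7.5800.
DWL = ½ × 1.8624 × 7.5800 = 7.0585.

DWL = $7.06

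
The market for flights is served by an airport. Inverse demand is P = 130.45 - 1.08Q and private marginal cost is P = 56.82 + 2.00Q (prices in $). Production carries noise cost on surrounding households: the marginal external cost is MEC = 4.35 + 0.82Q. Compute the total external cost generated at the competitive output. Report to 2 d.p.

$338.30

Market equilibrium (private): 56.82 + 2.00Q = 130.45 - 1.08Q → Q_m = 23.9058.
Total external cost = ∫₀^{Q_m} (4.35 + 0.82Q) dQ = 4.35×23.9058 + ½×0.82×23.9058² = 338.3000.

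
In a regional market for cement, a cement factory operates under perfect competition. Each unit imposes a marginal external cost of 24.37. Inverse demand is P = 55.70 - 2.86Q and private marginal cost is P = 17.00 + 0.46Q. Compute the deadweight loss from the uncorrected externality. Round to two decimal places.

DWL = 89.44

Market equilibrium (private): 17.00 + 0.46Q = 55.70 - 2.86Q → Q_m = 11.6566.
Social marginal cost = private MC + MEC = 41.37 + 0.46Q.
Set SMC = demand: 41.37 + 0.46Q = 55.70 - 2.86Q → Q* = 4.3163.
Between Q* and Q_m the wedge SMC − demand runs linearly from 0 to MEC(Q_m), so the loss is a triangle.
DWL = ½ × 7.3403 × 24.3700 = 89.4416.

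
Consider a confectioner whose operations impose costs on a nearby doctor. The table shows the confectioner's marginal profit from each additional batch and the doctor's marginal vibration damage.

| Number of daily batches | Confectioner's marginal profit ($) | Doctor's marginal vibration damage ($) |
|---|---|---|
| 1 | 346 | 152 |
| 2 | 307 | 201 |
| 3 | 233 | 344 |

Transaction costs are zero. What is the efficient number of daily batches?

2

Bargaining reaches the level where marginal profit last exceeds marginal vibration damage.
That holds through level 2 (307 ≥ 201) but not at 3 (233 < 344).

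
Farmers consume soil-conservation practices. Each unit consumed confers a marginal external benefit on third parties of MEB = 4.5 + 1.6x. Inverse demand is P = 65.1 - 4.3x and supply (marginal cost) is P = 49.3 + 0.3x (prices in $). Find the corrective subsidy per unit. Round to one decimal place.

subsidy = $15.3 per unit

Social marginal benefit = demand + MEB = 69.6 - 2.7x.
Set SMB = MC: 69.6 - 2.7x = 49.3 + 0.3x → x* = 6.7667.
The Pigouvian subsidy equals MEB at x*: 4.5 + 1.6×6.7667 = 15.3267.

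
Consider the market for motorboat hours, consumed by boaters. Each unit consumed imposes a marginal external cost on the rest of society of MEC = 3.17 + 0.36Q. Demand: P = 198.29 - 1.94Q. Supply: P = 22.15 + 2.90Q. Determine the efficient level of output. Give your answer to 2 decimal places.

Q* = 33.26

Social marginal benefit = demand − MEC = 195.12 - 2.30Q.
Set SMB = MC: 195.12 - 2.30Q = 22.15 + 2.90Q → Q* = 33.2635.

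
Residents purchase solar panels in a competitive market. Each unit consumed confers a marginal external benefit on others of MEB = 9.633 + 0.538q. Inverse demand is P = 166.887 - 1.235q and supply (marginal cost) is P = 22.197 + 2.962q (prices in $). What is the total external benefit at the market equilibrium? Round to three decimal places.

Market equilibrium (private): 22.197 + 2.962q = 166.887 - 1.235q → q_m = 34.4746.
Total external benefit = ∫₀^{q_m} (9.633 + 0.538q) dq = 9.633×34.4746 + ½×0.538×34.4746² = 651.7998.

$651.800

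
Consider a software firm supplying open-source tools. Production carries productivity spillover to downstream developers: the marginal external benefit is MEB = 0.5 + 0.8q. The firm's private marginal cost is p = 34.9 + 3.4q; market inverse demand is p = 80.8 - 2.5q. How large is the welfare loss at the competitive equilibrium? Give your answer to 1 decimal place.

Market equilibrium (private): 34.9 + 3.4q = 80.8 - 2.5q → q_m = 7.7797.
Social marginal cost = private MC − MEB = 34.4 + 2.6q.
Set SMC = demand: 34.4 + 2.6q = 80.8 - 2.5q → q* = 9.0980.
The welfare-loss triangle has base |q_m − q*| and height MEB(q_m) (the vertical gap between SMC and demand is zero at q* and MEB at q_m).
DWL = ½ × 1.3183 × 6.7237 = 4.4319.

DWL = 4.4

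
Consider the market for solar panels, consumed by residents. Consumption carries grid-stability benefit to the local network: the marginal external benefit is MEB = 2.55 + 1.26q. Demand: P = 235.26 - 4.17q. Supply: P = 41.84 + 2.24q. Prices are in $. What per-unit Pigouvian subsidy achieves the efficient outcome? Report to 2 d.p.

subsidy = $50.50 per unit

Social marginal benefit = demand + MEB = 237.81 - 2.91q.
Set SMB = MC: 237.81 - 2.91q = 41.84 + 2.24q → q* = 38.0524.
The Pigouvian subsidy equals MEB at q*: 2.55 + 1.26×38.0524 = 50.4960.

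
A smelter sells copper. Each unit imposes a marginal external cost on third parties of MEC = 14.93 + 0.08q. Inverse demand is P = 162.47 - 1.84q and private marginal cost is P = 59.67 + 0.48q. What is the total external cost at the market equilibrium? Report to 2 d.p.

740.09

Market equilibrium (private): 59.67 + 0.48q = 162.47 - 1.84q → q_m = 44.3103.
Total external cost = ∫₀^{q_m} (14.93 + 0.08q) dq = 14.93×44.3103 + ½×0.08×44.3103² = 740.0889.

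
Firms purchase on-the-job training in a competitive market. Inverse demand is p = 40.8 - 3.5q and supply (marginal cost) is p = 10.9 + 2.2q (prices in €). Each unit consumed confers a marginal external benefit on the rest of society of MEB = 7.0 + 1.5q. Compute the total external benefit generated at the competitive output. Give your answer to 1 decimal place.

Market equilibrium (private): 10.9 + 2.2q = 40.8 - 3.5q → q_m = 5.2456.
Total external benefit = ∫₀^{q_m} (7.0 + 1.5q) dq = 7.0×5.2456 + ½×1.5×5.2456² = 57.3564.

€57.4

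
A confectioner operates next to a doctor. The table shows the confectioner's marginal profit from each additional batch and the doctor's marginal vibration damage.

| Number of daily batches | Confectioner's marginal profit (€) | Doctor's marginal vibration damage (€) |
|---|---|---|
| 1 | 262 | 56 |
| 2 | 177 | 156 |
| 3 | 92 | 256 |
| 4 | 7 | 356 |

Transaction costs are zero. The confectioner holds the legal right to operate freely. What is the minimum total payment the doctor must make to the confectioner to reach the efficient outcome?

€99

Left alone the confectioner would choose level 4 (marginal profit stays positive).
Efficient level: k* = 2 (marginal profit ≥ marginal vibration damage through 2).
The doctor must at least cover the confectioner's forgone profit from cutting 4→2: 92 + 7 = 99.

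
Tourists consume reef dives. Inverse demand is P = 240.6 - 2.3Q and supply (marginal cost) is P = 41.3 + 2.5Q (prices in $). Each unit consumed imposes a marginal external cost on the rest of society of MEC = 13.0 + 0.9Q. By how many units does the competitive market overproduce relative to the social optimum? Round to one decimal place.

Market equilibrium (private): 41.3 + 2.5Q = 240.6 - 2.3Q → Q_m = 41.5208.
Social marginal benefit = demand − MEC = 227.6 - 3.2Q.
Set SMB = MC: 227.6 - 3.2Q = 41.3 + 2.5Q → Q* = 32.6842.
Gap = |41.5208 − 32.6842| = 8.8366.

8.8 units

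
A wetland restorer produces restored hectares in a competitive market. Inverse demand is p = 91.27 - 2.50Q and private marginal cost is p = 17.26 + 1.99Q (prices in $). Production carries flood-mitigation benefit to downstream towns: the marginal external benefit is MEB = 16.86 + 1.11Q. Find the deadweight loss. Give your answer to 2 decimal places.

DWL = $182.84

Market equilibrium (private): 17.26 + 1.99Q = 91.27 - 2.50Q → Q_m = 16.4833.
Social marginal cost = private MC − MEB = 0.40 + 0.88Q.
Set SMC = demand: 0.40 + 0.88Q = 91.27 - 2.50Q → Q* = 26.8846.
The welfare-loss triangle has base |Q_m − Q*| and height MEB(Q_m) (the vertical gap between SMC and demand is zero at Q* and MEB at Q_m).
DWL = ½ × 10.4013 × 35.1565 = 182.8367.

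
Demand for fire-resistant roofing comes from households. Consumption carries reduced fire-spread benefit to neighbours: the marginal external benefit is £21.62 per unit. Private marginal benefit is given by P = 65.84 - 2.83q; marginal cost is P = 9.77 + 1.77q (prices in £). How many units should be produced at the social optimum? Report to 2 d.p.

q* = 16.89

Social marginal benefit = demand + MEB = 87.46 - 2.83q.
Set SMB = MC: 87.46 - 2.83q = 9.77 + 1.77q → q* = 16.8891.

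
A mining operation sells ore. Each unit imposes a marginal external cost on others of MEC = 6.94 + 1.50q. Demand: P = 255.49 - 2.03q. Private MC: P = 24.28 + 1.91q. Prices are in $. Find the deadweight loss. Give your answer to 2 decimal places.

Market equilibrium (private): 24.28 + 1.91q = 255.49 - 2.03q → q_m = 58.6827.
Social marginal cost = private MC + MEC = 31.22 + 3.41q.
Set SMC = demand: 31.22 + 3.41q = 255.49 - 2.03q → q* = 41.2261.
The loss is the area between SMC and demand from q* to q_m; with linear curves that's a triangle of height MEC(q_m).
DWL = ½ × 17.4566 × 94.9641 = 828.8752.

DWL = $828.88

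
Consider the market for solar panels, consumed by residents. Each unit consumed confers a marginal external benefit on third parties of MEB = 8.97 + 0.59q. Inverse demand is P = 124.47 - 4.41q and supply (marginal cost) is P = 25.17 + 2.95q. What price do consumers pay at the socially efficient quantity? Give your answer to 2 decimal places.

P = 53.94

Social marginal benefit = demand + MEB = 133.44 - 3.82q.
Set SMB = MC: 133.44 - 3.82q = 25.17 + 2.95q → q* = 15.9926.
Consumer price on the demand curve at q*: 124.47 − 4.41×15.9926 = 53.9426.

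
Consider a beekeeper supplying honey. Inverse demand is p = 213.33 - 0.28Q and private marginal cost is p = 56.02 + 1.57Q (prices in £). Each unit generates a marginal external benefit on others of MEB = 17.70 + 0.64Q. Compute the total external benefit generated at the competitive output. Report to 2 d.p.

£3818.84

Market equilibrium (private): 56.02 + 1.57Q = 213.33 - 0.28Q → Q_m = 85.0324.
Total external benefit = ∫₀^{Q_m} (17.70 + 0.64Q) dQ = 17.70×85.0324 + ½×0.64×85.0324² = 3818.8364.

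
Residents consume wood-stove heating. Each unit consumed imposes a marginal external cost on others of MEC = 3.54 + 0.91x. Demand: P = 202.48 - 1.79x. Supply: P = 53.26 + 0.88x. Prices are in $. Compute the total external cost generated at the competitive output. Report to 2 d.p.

$1619.00

Market equilibrium (private): 53.26 + 0.88x = 202.48 - 1.79x → x_m = 55.8876.
Total external cost = ∫₀^{x_m} (3.54 + 0.91x) dx = 3.54×55.8876 + ½×0.91×55.8876² = 1618.9999.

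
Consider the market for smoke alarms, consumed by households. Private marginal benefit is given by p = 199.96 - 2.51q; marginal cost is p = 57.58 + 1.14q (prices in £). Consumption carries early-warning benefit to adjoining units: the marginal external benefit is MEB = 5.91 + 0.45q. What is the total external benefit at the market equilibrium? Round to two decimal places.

Market equilibrium (private): 57.58 + 1.14q = 199.96 - 2.51q → q_m = 39.0082.
Total external benefit = ∫₀^{q_m} (5.91 + 0.45q) dq = 5.91×39.0082 + ½×0.45×39.0082² = 572.9074.

£572.91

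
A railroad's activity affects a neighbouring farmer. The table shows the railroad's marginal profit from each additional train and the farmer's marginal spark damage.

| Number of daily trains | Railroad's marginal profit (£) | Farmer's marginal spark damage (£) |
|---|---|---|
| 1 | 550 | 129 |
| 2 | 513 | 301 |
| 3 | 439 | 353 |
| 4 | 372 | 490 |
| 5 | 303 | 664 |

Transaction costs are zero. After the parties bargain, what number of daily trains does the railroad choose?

Bargaining reaches the level where marginal profit last exceeds marginal spark damage.
That holds through level 3 (439 ≥ 353) but not at 4 (372 < 490).

3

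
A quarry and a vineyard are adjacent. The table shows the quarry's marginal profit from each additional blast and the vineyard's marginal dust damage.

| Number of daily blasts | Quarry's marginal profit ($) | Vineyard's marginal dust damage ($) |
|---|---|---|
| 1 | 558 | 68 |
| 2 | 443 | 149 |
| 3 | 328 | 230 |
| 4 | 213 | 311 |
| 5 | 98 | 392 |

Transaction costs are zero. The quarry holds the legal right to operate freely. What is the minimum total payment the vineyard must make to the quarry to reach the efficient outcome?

$311

Left alone the quarry would choose level 5 (marginal profit stays positive).
Efficient level: k* = 3 (marginal profit ≥ marginal dust damage through 3).
The vineyard must at least cover the quarry's forgone profit from cutting 5→3: 213 + 98 = 311.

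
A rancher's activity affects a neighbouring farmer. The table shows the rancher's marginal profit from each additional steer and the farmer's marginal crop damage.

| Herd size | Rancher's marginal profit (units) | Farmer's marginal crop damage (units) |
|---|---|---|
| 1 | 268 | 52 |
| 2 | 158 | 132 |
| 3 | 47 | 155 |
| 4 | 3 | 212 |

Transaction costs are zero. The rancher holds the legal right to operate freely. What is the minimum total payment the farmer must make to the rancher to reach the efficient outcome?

50

Left alone the rancher would choose level 4 (marginal profit stays positive).
Efficient level: k* = 2 (marginal profit ≥ marginal crop damage through 2).
The farmer must at least cover the rancher's forgone profit from cutting 4→2: 47 + 3 = 50.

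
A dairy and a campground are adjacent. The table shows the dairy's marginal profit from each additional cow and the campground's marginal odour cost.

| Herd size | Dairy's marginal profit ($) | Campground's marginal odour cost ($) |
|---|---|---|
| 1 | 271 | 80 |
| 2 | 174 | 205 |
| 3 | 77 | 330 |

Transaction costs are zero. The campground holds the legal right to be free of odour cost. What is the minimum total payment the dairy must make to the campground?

Efficient level: marginal profit ≥ marginal odour cost through level 1, so k* = 1.
With the campground holding the right, the dairy must at least compensate total damage at k*: 80 = 80.

$80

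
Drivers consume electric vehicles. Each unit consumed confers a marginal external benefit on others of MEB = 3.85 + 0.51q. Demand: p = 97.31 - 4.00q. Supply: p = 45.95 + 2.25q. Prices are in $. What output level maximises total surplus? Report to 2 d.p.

Social marginal benefit = demand + MEB = 101.16 - 3.49q.
Set SMB = MC: 101.16 - 3.49q = 45.95 + 2.25q → q* = 9.6185.

q* = 9.62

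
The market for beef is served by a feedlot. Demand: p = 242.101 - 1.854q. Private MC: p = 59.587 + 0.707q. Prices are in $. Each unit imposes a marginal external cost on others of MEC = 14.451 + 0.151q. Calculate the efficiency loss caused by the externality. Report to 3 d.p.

Market equilibrium (private): 59.587 + 0.707q = 242.101 - 1.854q → q_m = 71.2667.
Social marginal cost = private MC + MEC = 74.038 + 0.858q.
Set SMC = demand: 74.038 + 0.858q = 242.101 - 1.854q → q* = 61.9701.
Between q* and q_m the wedge SMC − demand runs linearly from 0 to MEC(q_m), so the loss is a triangle.
DWL = ½ × 9.2966 × 25.2123 = 117.1943.

DWL = $117.194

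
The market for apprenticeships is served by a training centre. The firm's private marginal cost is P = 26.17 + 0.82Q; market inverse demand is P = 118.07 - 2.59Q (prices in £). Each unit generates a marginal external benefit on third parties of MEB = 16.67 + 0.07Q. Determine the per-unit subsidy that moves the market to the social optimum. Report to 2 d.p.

Social marginal cost = private MC − MEB = 9.50 + 0.75Q.
Set SMC = demand: 9.50 + 0.75Q = 118.07 - 2.59Q → Q* = 32.5060.
The Pigouvian subsidy equals MEB at Q*: 16.67 + 0.07×32.5060 = 18.9454.

subsidy = £18.95 per unit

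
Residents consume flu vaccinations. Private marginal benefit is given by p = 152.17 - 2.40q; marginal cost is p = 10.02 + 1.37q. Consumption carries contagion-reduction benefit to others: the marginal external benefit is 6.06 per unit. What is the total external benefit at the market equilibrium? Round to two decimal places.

228.50

Market equilibrium (private): 10.02 + 1.37q = 152.17 - 2.40q → q_m = 37.7056.
Total external benefit = MEB × q_m = 6.06 × 37.7056 = 228.4959.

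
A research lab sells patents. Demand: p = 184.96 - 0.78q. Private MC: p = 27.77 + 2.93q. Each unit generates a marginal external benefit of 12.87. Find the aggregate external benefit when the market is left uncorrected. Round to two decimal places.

Market equilibrium (private): 27.77 + 2.93q = 184.96 - 0.78q → q_m = 42.3693.
Total external benefit = MEB × q_m = 12.87 × 42.3693 = 545.2929.

545.29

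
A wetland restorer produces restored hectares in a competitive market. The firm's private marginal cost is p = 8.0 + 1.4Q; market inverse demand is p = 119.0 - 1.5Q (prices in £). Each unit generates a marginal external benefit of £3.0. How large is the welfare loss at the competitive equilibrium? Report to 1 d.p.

Market equilibrium (private): 8.0 + 1.4Q = 119.0 - 1.5Q → Q_m = 38.2759.
Social marginal cost = private MC − MEB = 5.0 + 1.4Q.
Set SMC = demand: 5.0 + 1.4Q = 119.0 - 1.5Q → Q* = 39.3103.
The welfare-loss triangle has base |Q_m − Q*| and height MEB(Q_m) (the vertical gap between SMC and demand is zero at Q* and MEB at Q_m).
DWL = ½ × 1.0344 × 3.0000 = 1.5516.

DWL = £1.6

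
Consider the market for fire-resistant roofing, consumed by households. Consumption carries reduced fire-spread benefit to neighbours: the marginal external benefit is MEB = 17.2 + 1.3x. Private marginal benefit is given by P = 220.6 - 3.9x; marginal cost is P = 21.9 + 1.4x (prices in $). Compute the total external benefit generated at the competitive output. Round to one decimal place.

$1558.4

Market equilibrium (private): 21.9 + 1.4x = 220.6 - 3.9x → x_m = 37.4906.
Total external benefit = ∫₀^{x_m} (17.2 + 1.3x) dx = 17.2×37.4906 + ½×1.3×37.4906² = 1558.4426.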